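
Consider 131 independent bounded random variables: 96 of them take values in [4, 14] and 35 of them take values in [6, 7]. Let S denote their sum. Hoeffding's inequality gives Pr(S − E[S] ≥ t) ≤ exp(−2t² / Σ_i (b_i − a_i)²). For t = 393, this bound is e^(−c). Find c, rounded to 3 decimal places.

Σ(b_i − a_i)² = 96·10² + 35·1² = 9635.
c = 2t² / 9635 = 2·393² / 9635 = 32.0600.

32.060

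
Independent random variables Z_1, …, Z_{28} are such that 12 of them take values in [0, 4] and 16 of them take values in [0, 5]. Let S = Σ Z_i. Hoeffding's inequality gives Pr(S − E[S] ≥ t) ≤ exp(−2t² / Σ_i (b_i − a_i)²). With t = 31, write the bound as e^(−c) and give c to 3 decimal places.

3.247

Σ(b_i − a_i)² = 12·4² + 16·5² = 592.
c = 2t² / 592 = 2·31² / 592 = 3.2466.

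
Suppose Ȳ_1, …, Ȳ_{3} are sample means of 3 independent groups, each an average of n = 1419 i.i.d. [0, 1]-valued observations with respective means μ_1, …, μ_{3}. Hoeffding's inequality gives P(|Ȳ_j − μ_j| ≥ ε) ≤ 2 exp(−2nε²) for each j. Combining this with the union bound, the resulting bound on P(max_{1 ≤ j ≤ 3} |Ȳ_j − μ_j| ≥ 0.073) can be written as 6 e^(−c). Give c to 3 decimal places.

15.124

Union bound over the 3 events: P(max_{1 ≤ j ≤ 3} |Ȳ_j − μ_j| ≥ 0.073) ≤ 3·2·exp(−2nε²) = 6 exp(−2·1419·0.073²).
So c = 2·1419·0.073² = 15.1237.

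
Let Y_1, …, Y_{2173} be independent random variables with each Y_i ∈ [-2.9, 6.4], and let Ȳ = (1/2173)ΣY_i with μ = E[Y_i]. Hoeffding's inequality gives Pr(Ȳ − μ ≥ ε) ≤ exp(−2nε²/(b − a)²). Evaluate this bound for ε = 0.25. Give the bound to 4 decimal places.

Exponent: 2nε²/(b − a)² = 2·2173·0.25² / 9.3² = 3.14054.
Bound = exp(−3.14054) = 0.04326.

0.0433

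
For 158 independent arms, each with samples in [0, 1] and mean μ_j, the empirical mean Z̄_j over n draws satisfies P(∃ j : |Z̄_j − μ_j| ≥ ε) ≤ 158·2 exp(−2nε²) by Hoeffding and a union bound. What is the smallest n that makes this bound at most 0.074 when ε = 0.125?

268

Need 2·158·exp(−2nε²) ≤ 0.074, i.e. exp(−2nε²) ≤ 0.074/316.
So 2nε² ≥ ln(316/0.074) = 8.359432.
Hence n ≥ 8.359432/(2·0.125²) = 267.502.
The smallest integer n is 268.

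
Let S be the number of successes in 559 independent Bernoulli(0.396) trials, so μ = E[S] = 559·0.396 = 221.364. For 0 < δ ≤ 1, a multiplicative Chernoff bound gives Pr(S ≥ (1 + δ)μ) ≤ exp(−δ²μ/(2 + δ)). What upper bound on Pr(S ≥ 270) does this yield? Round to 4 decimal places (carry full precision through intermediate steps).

0.0081

Write 270 = (1 + δ)μ, so δ = 270/221.364 − 1 = 0.2197105…
Then the exponent is δ²μ/(2 + δ) = (270 − μ)² / (μ·(2 + δ)) = 4.814070.
Bound = exp(−4.814070) = 0.00811.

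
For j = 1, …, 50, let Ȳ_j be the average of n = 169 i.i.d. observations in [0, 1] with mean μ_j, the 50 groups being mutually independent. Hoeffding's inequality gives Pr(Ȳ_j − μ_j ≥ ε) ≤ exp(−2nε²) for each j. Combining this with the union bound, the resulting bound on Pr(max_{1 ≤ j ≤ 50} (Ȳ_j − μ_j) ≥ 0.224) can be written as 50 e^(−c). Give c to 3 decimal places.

Union bound over the 50 events: Pr(max_{1 ≤ j ≤ 50} (Ȳ_j − μ_j) ≥ 0.224) ≤ 50·exp(−2nε²) = 50 exp(−2·169·0.224²).
So c = 2·169·0.224² = 16.9595.

16.959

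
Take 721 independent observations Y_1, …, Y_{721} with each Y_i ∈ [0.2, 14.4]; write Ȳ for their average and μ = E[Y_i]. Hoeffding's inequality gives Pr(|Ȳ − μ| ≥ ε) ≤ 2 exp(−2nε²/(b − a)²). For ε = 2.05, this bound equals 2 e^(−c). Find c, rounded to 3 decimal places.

30.054

c = 2nε²/(b − a)² = 2·721·2.05² / 14.2² = 30.0536.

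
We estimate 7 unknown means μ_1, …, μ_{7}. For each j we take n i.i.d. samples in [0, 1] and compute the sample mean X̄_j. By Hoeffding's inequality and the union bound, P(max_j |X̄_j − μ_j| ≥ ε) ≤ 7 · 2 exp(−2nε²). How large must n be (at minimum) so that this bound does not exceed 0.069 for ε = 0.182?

81

Need 2·7·exp(−2nε²) ≤ 0.069, i.e. exp(−2nε²) ≤ 0.069/14.
So 2nε² ≥ ln(14/0.069) = 5.312706.
Hence n ≥ 5.312706/(2·0.182²) = 80.194.
The smallest integer n is 81.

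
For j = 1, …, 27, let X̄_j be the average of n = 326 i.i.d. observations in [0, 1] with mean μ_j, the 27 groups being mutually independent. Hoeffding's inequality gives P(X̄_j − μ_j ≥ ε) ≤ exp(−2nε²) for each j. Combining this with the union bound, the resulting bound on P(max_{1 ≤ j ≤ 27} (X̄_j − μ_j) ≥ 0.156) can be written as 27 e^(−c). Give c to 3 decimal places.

15.867

Union bound over the 27 events: P(max_{1 ≤ j ≤ 27} (X̄_j − μ_j) ≥ 0.156) ≤ 27·exp(−2nε²) = 27 exp(−2·326·0.156²).
So c = 2·326·0.156² = 15.8671.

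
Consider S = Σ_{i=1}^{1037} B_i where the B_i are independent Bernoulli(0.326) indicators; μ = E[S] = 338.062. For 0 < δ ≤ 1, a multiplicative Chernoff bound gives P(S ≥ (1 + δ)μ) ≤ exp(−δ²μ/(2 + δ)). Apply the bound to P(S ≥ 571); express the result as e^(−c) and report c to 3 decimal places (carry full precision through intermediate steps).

Write 571 = (1 + δ)μ, so δ = 571/338.062 − 1 = 0.6890393…
Then the exponent is δ²μ/(2 + δ) = (571 − μ)² / (μ·(2 + δ)) = 59.688021.

59.688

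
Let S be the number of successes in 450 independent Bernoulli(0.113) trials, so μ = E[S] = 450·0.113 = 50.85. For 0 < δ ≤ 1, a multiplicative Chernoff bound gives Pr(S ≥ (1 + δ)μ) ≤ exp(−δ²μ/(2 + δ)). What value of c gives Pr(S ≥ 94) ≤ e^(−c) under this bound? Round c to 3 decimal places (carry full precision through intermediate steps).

Write 94 = (1 + δ)μ, so δ = 94/50.85 − 1 = 0.8485742…
Then the exponent is δ²μ/(2 + δ) = (94 − μ)² / (μ·(2 + δ)) = 12.854142.

12.854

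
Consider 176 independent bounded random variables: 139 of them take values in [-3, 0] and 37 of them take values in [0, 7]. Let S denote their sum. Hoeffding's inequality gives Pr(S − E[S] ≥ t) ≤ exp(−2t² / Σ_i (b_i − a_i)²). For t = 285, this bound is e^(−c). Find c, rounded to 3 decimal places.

53.019

Σ(b_i − a_i)² = 139·3² + 37·7² = 3064.
c = 2t² / 3064 = 2·285² / 3064 = 53.0189.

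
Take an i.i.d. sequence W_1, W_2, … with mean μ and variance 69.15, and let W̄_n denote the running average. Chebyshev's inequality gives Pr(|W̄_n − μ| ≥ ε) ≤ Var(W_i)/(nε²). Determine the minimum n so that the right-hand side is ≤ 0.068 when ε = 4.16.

59

Require 69.15/(n·4.16²) ≤ 0.068, i.e. n ≥ 69.15/(0.068·4.16²) = 58.762.
The smallest integer n is 59.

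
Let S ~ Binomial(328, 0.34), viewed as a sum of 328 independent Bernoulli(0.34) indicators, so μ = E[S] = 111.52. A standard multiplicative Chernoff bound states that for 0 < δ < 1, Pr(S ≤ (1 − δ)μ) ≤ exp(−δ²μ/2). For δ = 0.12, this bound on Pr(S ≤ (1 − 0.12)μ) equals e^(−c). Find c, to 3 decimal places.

c = δ²μ/2 = 0.12²·111.52/2 = 0.8029.

0.803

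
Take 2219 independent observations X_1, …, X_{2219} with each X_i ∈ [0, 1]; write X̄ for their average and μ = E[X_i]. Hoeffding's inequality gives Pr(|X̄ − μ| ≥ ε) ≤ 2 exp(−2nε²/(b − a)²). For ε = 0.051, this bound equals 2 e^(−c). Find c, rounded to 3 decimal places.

11.543

c = 2nε²/(b − a)² = 2·2219·0.051² / 1² = 11.5432.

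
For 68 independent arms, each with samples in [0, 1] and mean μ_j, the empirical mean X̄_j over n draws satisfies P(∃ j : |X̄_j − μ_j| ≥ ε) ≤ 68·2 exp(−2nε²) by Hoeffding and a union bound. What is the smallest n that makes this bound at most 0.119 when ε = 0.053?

1254

Need 2·68·exp(−2nε²) ≤ 0.119, i.e. exp(−2nε²) ≤ 0.119/136.
So 2nε² ≥ ln(136/0.119) = 7.041287.
Hence n ≥ 7.041287/(2·0.053²) = 1253.344.
The smallest integer n is 1254.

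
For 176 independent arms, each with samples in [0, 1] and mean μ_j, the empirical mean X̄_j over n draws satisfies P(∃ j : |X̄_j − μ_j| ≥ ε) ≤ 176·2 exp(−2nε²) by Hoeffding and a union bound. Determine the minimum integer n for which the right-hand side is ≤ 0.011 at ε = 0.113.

407

Need 2·176·exp(−2nε²) ≤ 0.011, i.e. exp(−2nε²) ≤ 0.011/352.
So 2nε² ≥ ln(352/0.011) = 10.373491.
Hence n ≥ 10.373491/(2·0.113²) = 406.198.
The smallest integer n is 407.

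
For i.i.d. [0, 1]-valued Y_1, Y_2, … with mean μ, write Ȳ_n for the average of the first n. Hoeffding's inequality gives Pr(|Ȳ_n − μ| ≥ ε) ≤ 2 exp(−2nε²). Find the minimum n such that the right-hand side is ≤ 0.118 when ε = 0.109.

120

Require 2·exp(−2nε²) ≤ 0.118, i.e. 2nε² ≥ ln(2/0.118) = 2.830218.
So n ≥ 2.830218 / (2·0.109²) = 119.107.
The smallest integer n is 120.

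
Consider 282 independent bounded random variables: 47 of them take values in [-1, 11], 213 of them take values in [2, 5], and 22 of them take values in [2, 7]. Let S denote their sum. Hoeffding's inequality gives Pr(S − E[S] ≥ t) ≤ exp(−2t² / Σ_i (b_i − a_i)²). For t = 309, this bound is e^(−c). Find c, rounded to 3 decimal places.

Σ(b_i − a_i)² = 47·12² + 213·3² + 22·5² = 9235.
c = 2t² / 9235 = 2·309² / 9235 = 20.6781.

20.678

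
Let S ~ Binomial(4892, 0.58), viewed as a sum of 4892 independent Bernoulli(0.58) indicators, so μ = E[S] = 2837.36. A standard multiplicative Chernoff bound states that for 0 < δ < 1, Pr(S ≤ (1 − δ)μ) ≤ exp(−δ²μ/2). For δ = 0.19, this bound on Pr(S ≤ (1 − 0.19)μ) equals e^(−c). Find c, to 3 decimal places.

51.214

c = δ²μ/2 = 0.19²·2837.36/2 = 51.2143.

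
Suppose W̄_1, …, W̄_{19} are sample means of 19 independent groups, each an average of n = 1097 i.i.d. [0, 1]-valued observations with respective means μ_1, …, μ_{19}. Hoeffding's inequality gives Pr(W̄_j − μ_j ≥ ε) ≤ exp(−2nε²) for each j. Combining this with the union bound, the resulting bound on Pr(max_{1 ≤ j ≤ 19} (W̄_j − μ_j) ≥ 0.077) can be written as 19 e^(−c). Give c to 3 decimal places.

13.008

Union bound over the 19 events: Pr(max_{1 ≤ j ≤ 19} (W̄_j − μ_j) ≥ 0.077) ≤ 19·exp(−2nε²) = 19 exp(−2·1097·0.077²).
So c = 2·1097·0.077² = 13.0082.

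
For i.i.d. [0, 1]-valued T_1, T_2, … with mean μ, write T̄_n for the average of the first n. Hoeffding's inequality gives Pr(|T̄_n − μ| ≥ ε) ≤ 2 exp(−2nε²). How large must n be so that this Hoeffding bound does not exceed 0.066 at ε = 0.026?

2524

Require 2·exp(−2nε²) ≤ 0.066, i.e. 2nε² ≥ ln(2/0.066) = 3.411248.
So n ≥ 3.411248 / (2·0.026²) = 2523.112.
The smallest integer n is 2524.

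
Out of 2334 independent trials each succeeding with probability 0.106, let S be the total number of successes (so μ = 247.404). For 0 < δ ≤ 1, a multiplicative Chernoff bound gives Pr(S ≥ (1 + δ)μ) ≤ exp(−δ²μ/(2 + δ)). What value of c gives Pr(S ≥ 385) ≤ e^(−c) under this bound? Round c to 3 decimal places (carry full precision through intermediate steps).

Write 385 = (1 + δ)μ, so δ = 385/247.404 − 1 = 0.5561592…
Then the exponent is δ²μ/(2 + δ) = (385 − μ)² / (μ·(2 + δ)) = 29.937602.

29.938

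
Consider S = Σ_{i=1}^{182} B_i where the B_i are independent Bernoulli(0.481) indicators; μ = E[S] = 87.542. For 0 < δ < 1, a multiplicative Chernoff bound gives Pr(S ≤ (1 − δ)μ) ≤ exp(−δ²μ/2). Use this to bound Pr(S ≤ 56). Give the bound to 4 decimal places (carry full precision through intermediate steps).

0.0034

Write 56 = (1 − δ)μ, so δ = 1 − 56/87.542 = 0.3603071…
Then the exponent is δ²μ/2 = (μ − 56)²/(2μ) = 5.682403.
Bound = exp(−5.682403) = 0.00341.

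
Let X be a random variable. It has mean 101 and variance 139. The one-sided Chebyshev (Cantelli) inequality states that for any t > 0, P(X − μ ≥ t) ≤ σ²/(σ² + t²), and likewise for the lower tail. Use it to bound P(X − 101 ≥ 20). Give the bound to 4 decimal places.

Here σ² = 139 and t = 20, so σ² + t² = 539.
Cantelli's bound: 139/539 = 0.2579.

0.2579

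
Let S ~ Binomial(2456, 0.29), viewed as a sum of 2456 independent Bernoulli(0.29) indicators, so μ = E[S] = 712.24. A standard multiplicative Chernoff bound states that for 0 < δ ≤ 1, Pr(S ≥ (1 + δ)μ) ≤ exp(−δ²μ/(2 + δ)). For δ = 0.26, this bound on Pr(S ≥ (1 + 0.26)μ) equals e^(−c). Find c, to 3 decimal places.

21.304

c = δ²μ/(2 + δ) = 0.26²·712.24/(2 + 0.26) = 21.3042.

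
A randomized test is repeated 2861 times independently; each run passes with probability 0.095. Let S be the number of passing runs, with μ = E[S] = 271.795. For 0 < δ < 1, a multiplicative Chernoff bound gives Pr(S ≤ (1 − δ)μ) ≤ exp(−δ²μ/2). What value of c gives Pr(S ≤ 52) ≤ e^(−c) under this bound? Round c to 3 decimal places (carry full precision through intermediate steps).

Write 52 = (1 − δ)μ, so δ = 1 − 52/271.795 = 0.8086793…
Then the exponent is δ²μ/2 = (μ − 52)²/(2μ) = 88.871837.

88.872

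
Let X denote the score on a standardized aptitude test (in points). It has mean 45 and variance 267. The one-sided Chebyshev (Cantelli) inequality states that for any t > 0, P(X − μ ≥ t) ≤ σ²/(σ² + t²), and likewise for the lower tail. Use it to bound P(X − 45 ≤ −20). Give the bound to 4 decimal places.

0.4003

Here σ² = 267 and t = 20, so σ² + t² = 667.
Cantelli's bound: 267/667 = 0.4003.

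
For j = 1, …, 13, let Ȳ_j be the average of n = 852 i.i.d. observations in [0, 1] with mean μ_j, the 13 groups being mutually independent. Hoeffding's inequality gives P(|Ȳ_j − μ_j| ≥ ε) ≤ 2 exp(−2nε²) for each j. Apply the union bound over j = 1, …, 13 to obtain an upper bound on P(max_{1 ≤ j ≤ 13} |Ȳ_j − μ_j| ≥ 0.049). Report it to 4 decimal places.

0.4347

Per-experiment Hoeffding bound: 2·exp(−2·852·0.049²) = 2·exp(−4.09130) = 0.033435.
Union bound over 13 events: 13·0.033435 = 0.43465.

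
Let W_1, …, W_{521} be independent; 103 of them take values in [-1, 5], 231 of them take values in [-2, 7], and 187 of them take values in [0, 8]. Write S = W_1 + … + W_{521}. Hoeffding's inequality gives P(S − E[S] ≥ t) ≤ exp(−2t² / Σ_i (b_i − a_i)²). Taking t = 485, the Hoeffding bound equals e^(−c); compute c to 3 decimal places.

13.681

Σ(b_i − a_i)² = 103·6² + 231·9² + 187·8² = 34387.
c = 2t² / 34387 = 2·485² / 34387 = 13.6810.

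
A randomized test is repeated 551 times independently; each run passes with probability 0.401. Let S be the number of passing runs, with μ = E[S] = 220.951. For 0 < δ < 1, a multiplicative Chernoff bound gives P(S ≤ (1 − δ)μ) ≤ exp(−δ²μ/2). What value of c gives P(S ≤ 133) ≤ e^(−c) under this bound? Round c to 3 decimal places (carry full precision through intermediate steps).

Write 133 = (1 − δ)μ, so δ = 1 − 133/220.951 = 0.3980566…
Then the exponent is δ²μ/2 = (μ − 133)²/(2μ) = 17.504737.

17.505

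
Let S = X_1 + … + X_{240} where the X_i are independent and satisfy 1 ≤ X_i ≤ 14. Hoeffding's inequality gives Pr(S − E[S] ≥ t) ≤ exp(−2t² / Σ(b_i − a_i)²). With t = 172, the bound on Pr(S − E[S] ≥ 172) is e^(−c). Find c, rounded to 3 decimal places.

Σ(b_i − a_i)² = 240·(13)² = 40560.
c = 2t²/40560 = 2·172²/40560 = 1.4588.

1.459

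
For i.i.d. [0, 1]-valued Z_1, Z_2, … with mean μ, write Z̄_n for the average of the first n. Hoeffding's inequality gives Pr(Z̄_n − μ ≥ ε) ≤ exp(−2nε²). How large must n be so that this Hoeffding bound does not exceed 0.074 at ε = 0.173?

44

Require exp(−2nε²) ≤ 0.074, i.e. 2nε² ≥ ln(1/0.074) = 2.603690.
So n ≥ 2.603690 / (2·0.173²) = 43.498.
The smallest integer n is 44.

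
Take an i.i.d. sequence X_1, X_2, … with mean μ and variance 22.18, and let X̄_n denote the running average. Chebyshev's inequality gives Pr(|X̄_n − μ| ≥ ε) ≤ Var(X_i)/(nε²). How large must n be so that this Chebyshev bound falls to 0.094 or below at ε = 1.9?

66

Require 22.18/(n·1.9²) ≤ 0.094, i.e. n ≥ 22.18/(0.094·1.9²) = 65.362.
The smallest integer n is 66.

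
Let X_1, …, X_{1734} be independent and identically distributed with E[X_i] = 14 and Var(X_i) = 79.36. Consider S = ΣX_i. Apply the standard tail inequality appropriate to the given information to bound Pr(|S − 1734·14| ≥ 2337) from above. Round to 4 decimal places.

0.0252

With mean and variance of each term known, Chebyshev's inequality bounds the deviation of the sum (or sample mean).
Var(S) = n·Var(X_i) = 1734·79.36 = 137610.24.
Chebyshev: Pr(|S − 1734·14| ≥ 2337) ≤ Var(S)/2337² = 137610.24/5461569 = 0.0252.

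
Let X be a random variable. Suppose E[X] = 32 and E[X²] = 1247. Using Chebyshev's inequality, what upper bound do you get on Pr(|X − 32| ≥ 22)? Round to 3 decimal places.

0.461

Var(X) = E[X²] − (E[X])² = 1247 − 1024 = 223.
Chebyshev's inequality: Pr(|X − μ| ≥ t) ≤ Var(X)/t² = 223/484 = 0.4607.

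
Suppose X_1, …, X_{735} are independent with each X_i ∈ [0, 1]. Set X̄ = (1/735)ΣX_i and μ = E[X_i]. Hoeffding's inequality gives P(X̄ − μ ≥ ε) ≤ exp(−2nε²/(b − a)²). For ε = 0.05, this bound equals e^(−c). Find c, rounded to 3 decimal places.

3.675

c = 2nε²/(b − a)² = 2·735·0.05² / 1² = 3.6750.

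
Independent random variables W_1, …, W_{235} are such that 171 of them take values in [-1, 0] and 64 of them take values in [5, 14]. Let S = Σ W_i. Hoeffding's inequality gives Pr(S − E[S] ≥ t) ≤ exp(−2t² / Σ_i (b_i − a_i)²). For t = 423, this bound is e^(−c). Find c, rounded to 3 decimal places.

Σ(b_i − a_i)² = 171·1² + 64·9² = 5355.
c = 2t² / 5355 = 2·423² / 5355 = 66.8269.

66.827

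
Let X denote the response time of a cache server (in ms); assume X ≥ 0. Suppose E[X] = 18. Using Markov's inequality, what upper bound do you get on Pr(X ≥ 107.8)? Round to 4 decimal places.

Markov's inequality: for a non-negative random variable, Pr(X ≥ a) ≤ E[X]/a.
Here E[X] = 18 and a = 107.8, so the bound is 18/107.8 = 0.1670.

0.1670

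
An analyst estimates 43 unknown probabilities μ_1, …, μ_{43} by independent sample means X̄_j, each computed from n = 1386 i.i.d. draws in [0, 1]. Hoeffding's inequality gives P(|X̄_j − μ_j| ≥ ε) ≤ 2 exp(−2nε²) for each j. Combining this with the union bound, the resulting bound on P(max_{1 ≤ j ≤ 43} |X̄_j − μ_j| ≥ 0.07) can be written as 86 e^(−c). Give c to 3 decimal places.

Union bound over the 43 events: P(max_{1 ≤ j ≤ 43} |X̄_j − μ_j| ≥ 0.07) ≤ 43·2·exp(−2nε²) = 86 exp(−2·1386·0.07²).
So c = 2·1386·0.07² = 13.5828.

13.583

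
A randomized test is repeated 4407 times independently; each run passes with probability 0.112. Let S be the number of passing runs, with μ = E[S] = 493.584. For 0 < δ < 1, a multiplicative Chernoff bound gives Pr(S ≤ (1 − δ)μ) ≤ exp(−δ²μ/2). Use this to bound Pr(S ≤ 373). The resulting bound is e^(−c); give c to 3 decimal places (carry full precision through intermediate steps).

Write 373 = (1 − δ)μ, so δ = 1 − 373/493.584 = 0.2443029…
Then the exponent is δ²μ/2 = (μ − 373)²/(2μ) = 14.729510.

14.730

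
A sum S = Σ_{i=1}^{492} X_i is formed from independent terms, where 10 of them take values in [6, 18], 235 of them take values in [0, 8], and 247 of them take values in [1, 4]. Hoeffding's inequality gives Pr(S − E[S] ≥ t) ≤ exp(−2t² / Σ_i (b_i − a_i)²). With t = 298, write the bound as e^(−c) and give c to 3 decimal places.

Σ(b_i − a_i)² = 10·12² + 235·8² + 247·3² = 18703.
c = 2t² / 18703 = 2·298² / 18703 = 9.4962.

9.496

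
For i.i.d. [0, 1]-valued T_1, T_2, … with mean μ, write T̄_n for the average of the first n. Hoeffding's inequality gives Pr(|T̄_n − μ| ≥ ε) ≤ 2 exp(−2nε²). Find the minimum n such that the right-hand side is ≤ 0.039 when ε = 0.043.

1065

Require 2·exp(−2nε²) ≤ 0.039, i.e. 2nε² ≥ ln(2/0.039) = 3.937341.
So n ≥ 3.937341 / (2·0.043²) = 1064.722.
The smallest integer n is 1065.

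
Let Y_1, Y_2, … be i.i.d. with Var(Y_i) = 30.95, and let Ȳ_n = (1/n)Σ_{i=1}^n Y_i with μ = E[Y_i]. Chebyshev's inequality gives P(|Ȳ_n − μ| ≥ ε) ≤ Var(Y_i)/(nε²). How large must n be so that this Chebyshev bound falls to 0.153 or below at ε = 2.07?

Require 30.95/(n·2.07²) ≤ 0.153, i.e. n ≥ 30.95/(0.153·2.07²) = 47.209.
The smallest integer n is 48.

48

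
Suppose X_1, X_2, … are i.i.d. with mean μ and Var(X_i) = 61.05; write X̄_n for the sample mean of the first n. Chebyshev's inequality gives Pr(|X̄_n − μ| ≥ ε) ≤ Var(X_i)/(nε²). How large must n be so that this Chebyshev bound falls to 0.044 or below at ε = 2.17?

Require 61.05/(n·2.17²) ≤ 0.044, i.e. n ≥ 61.05/(0.044·2.17²) = 294.655.
The smallest integer n is 295.

295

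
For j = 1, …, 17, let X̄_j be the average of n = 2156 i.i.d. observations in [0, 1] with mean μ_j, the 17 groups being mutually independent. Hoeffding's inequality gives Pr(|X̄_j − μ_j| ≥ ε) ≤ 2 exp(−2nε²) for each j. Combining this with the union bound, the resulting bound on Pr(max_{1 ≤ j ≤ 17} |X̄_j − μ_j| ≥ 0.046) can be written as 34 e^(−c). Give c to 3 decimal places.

9.124

Union bound over the 17 events: Pr(max_{1 ≤ j ≤ 17} |X̄_j − μ_j| ≥ 0.046) ≤ 17·2·exp(−2nε²) = 34 exp(−2·2156·0.046²).
So c = 2·2156·0.046² = 9.1242.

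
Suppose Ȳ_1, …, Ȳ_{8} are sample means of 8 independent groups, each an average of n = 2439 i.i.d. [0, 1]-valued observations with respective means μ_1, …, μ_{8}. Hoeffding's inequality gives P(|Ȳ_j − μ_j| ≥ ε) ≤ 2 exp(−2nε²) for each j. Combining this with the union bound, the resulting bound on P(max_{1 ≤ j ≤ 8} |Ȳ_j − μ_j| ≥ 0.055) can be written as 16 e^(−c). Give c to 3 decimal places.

14.756

Union bound over the 8 events: P(max_{1 ≤ j ≤ 8} |Ȳ_j − μ_j| ≥ 0.055) ≤ 8·2·exp(−2nε²) = 16 exp(−2·2439·0.055²).
So c = 2·2439·0.055² = 14.7560.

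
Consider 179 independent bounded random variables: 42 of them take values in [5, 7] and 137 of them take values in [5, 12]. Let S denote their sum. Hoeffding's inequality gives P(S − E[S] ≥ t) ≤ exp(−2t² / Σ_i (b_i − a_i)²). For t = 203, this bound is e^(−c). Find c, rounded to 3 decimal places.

Σ(b_i − a_i)² = 42·2² + 137·7² = 6881.
c = 2t² / 6881 = 2·203² / 6881 = 11.9776.

11.978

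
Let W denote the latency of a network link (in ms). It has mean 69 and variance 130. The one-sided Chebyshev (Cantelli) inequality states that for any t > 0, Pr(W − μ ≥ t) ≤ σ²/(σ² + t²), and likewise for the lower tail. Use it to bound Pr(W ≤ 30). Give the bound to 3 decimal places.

0.079

Here σ² = 130 and t = 39, so σ² + t² = 1651.
Cantelli's bound: 130/1651 = 0.0787.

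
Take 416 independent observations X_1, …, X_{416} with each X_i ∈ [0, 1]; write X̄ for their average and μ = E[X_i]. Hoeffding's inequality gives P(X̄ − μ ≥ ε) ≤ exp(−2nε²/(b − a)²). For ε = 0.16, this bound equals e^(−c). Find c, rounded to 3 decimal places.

21.299

c = 2nε²/(b − a)² = 2·416·0.16² / 1² = 21.2992.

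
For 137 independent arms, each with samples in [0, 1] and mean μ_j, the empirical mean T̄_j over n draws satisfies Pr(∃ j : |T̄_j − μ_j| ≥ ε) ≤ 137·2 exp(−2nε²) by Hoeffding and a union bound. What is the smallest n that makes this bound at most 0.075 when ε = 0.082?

611

Need 2·137·exp(−2nε²) ≤ 0.075, i.e. exp(−2nε²) ≤ 0.075/274.
So 2nε² ≥ ln(274/0.075) = 8.203395.
Hence n ≥ 8.203395/(2·0.082²) = 610.009.
The smallest integer n is 611.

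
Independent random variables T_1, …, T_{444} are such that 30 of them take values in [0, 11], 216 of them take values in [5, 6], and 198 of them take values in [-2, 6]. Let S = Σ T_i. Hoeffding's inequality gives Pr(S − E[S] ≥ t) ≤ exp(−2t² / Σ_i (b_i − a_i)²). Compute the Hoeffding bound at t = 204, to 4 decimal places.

Σ(b_i − a_i)² = 30·11² + 216·1² + 198·8² = 16518.
Exponent = 2·204² / 16518 = 5.03887.
Bound = exp(−5.03887) = 0.00648.

0.0065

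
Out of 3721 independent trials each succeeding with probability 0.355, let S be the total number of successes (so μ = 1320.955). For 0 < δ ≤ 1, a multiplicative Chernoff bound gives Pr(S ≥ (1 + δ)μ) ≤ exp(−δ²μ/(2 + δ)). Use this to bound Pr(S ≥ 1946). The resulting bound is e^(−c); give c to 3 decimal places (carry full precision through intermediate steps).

Write 1946 = (1 + δ)μ, so δ = 1946/1320.955 − 1 = 0.4731766…
Then the exponent is δ²μ/(2 + δ) = (1946 − μ)² / (μ·(2 + δ)) = 119.585746.

119.586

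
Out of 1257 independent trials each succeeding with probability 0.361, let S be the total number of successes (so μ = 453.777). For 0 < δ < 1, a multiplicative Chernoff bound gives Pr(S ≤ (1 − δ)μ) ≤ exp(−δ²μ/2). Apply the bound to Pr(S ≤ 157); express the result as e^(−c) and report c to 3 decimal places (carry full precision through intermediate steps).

97.048

Write 157 = (1 − δ)μ, so δ = 1 − 157/453.777 = 0.6540151…
Then the exponent is δ²μ/2 = (μ − 157)²/(2μ) = 97.048316.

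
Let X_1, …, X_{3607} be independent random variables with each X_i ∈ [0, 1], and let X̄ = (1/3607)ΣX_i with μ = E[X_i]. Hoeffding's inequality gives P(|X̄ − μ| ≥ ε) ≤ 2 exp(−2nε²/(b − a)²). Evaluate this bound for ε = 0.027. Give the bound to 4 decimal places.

Exponent: 2nε²/(b − a)² = 2·3607·0.027² / 1² = 5.25901.
Bound = 2·exp(−5.25901) = 0.01040.

0.0104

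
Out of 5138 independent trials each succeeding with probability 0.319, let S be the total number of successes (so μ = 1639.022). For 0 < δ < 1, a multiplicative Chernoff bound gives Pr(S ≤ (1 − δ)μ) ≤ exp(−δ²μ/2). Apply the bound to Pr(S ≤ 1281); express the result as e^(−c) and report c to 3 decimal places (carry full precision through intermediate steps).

Write 1281 = (1 − δ)μ, so δ = 1 − 1281/1639.022 = 0.2184364…
Then the exponent is δ²μ/2 = (μ − 1281)²/(2μ) = 39.102511.

39.103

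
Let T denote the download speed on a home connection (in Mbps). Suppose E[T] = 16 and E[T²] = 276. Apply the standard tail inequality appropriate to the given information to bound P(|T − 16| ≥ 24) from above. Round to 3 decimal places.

0.035

The first two moments determine the variance, so Chebyshev's inequality is the sharpest standard bound available.
Var(T) = E[T²] − (E[T])² = 276 − 256 = 20.
Chebyshev's inequality: P(|T − μ| ≥ t) ≤ Var(T)/t² = 20/576 = 0.0347.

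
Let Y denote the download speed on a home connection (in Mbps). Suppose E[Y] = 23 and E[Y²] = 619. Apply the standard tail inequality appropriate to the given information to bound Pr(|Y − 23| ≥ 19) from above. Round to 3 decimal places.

The first two moments determine the variance, so Chebyshev's inequality is the sharpest standard bound available.
Var(Y) = E[Y²] − (E[Y])² = 619 − 529 = 90.
Chebyshev's inequality: Pr(|Y − μ| ≥ t) ≤ Var(Y)/t² = 90/361 = 0.2493.

0.249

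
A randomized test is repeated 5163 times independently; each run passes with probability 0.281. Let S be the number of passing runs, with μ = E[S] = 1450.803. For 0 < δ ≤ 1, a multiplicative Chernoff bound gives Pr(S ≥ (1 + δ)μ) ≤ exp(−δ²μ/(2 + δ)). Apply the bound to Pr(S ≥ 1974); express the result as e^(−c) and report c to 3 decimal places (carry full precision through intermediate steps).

79.927

Write 1974 = (1 + δ)μ, so δ = 1974/1450.803 − 1 = 0.3606258…
Then the exponent is δ²μ/(2 + δ) = (1974 − μ)² / (μ·(2 + δ)) = 79.927254.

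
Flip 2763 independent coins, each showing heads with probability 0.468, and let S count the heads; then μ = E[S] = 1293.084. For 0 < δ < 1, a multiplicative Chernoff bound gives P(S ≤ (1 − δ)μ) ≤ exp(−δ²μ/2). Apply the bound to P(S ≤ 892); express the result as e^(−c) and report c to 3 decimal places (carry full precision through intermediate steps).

62.203

Write 892 = (1 − δ)μ, so δ = 1 − 892/1293.084 = 0.3101763…
Then the exponent is δ²μ/2 = (μ − 892)²/(2μ) = 62.203374.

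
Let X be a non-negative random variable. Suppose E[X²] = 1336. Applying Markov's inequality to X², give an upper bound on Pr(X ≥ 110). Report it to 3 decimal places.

Since X ≥ 0, the event {X ≥ 110} is the same as {X² ≥ 12100}.
Markov's inequality applied to X² gives Pr(X² ≥ 12100) ≤ E[X²]/12100 = 1336/12100 = 0.1104.

0.110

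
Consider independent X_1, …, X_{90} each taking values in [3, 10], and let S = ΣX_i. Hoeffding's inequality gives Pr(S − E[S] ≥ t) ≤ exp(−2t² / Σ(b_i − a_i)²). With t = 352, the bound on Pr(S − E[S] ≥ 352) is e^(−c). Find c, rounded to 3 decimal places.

56.192

Σ(b_i − a_i)² = 90·(7)² = 4410.
c = 2t²/4410 = 2·352²/4410 = 56.1923.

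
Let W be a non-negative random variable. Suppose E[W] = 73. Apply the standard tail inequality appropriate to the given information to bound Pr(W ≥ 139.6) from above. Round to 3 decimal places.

Only the mean of a non-negative variable is known, so Markov's inequality is the applicable tail bound.
Markov's inequality: for a non-negative random variable, Pr(W ≥ a) ≤ E[W]/a.
Here E[W] = 73 and a = 139.6, so the bound is 73/139.6 = 0.5229.

0.523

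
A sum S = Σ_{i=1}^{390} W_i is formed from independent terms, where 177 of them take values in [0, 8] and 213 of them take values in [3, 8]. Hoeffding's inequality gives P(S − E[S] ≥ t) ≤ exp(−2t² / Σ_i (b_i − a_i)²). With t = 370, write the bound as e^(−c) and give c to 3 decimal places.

Σ(b_i − a_i)² = 177·8² + 213·5² = 16653.
c = 2t² / 16653 = 2·370² / 16653 = 16.4415.

16.441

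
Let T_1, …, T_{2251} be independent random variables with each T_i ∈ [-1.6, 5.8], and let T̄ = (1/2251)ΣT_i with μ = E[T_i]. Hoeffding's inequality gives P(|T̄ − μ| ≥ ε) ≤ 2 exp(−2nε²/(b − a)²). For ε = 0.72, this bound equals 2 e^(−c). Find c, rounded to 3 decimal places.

42.619

c = 2nε²/(b − a)² = 2·2251·0.72² / 7.4² = 42.6194.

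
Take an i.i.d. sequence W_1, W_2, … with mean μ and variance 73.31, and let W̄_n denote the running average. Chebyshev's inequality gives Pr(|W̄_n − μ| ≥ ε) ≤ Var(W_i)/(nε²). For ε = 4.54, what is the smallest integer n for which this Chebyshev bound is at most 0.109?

33

Require 73.31/(n·4.54²) ≤ 0.109, i.e. n ≥ 73.31/(0.109·4.54²) = 32.631.
The smallest integer n is 33.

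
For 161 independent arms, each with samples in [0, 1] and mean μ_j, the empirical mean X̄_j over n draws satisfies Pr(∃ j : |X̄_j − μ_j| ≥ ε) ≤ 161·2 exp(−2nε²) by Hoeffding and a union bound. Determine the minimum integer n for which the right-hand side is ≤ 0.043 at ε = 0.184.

Need 2·161·exp(−2nε²) ≤ 0.043, i.e. exp(−2nε²) ≤ 0.043/322.
So 2nε² ≥ ln(322/0.043) = 8.921107.
Hence n ≥ 8.921107/(2·0.184²) = 131.751.
The smallest integer n is 132.

132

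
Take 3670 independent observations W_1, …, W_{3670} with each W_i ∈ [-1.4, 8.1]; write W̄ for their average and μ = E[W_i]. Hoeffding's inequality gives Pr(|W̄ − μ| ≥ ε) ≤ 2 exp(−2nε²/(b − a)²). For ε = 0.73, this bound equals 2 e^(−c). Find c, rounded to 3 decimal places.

43.341

c = 2nε²/(b − a)² = 2·3670·0.73² / 9.5² = 43.3406.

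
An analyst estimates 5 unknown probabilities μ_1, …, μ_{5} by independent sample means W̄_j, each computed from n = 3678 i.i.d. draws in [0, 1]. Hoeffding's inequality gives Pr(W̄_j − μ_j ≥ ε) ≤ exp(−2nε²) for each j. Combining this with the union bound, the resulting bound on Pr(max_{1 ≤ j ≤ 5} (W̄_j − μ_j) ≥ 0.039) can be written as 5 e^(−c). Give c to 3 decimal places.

Union bound over the 5 events: Pr(max_{1 ≤ j ≤ 5} (W̄_j − μ_j) ≥ 0.039) ≤ 5·exp(−2nε²) = 5 exp(−2·3678·0.039²).
So c = 2·3678·0.039² = 11.1885.

11.188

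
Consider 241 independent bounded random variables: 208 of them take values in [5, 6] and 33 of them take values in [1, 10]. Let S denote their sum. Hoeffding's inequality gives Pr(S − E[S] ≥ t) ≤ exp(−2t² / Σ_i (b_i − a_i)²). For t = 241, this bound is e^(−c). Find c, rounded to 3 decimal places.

40.320

Σ(b_i − a_i)² = 208·1² + 33·9² = 2881.
c = 2t² / 2881 = 2·241² / 2881 = 40.3200.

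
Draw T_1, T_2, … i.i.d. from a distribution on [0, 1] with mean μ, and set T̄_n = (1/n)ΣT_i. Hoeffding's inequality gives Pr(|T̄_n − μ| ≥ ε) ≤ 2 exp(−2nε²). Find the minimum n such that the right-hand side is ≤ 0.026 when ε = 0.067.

484

Require 2·exp(−2nε²) ≤ 0.026, i.e. 2nε² ≥ ln(2/0.026) = 4.342806.
So n ≥ 4.342806 / (2·0.067²) = 483.716.
The smallest integer n is 484.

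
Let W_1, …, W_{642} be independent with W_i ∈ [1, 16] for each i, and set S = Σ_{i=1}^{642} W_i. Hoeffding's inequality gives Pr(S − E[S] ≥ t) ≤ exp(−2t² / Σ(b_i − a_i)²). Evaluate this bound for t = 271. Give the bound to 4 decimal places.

0.3617

Σ(b_i − a_i)² = 642·(15)² = 144450.
Exponent = 2·271²/144450 = 1.0168.
Bound = exp(−1.0168) = 0.36174.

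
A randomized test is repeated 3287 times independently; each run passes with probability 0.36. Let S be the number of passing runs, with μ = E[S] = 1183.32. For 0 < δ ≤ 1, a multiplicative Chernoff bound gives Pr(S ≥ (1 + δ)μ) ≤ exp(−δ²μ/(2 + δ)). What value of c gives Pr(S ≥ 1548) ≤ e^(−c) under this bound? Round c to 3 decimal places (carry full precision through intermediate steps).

Write 1548 = (1 + δ)μ, so δ = 1548/1183.32 − 1 = 0.3081838…
Then the exponent is δ²μ/(2 + δ) = (1548 − μ)² / (μ·(2 + δ)) = 48.691293.

48.691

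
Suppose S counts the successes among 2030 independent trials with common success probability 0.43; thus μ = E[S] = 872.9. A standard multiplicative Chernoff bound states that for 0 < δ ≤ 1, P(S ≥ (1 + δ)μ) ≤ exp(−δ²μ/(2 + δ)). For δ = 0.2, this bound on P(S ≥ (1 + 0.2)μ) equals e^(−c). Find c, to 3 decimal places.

15.871

c = δ²μ/(2 + δ) = 0.2²·872.9/(2 + 0.2) = 15.8709.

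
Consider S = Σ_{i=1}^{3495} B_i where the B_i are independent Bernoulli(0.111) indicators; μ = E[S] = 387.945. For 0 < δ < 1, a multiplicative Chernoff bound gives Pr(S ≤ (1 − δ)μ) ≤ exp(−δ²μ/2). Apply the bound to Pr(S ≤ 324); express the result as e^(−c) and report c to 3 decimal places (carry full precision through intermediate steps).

Write 324 = (1 − δ)μ, so δ = 1 − 324/387.945 = 0.1648301…
Then the exponent is δ²μ/2 = (μ − 324)²/(2μ) = 5.270029.

5.270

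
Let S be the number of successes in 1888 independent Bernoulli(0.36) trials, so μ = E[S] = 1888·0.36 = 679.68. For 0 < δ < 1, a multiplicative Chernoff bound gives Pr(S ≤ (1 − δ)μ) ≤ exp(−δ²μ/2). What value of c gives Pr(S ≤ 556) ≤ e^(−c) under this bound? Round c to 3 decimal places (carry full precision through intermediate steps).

Write 556 = (1 − δ)μ, so δ = 1 − 556/679.68 = 0.181968…
Then the exponent is δ²μ/2 = (μ − 556)²/(2μ) = 11.252900.

11.253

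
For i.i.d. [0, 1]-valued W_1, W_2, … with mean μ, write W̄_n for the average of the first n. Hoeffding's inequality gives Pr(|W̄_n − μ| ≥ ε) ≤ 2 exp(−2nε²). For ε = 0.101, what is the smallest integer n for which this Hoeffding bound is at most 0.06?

Require 2·exp(−2nε²) ≤ 0.06, i.e. 2nε² ≥ ln(2/0.06) = 3.506558.
So n ≥ 3.506558 / (2·0.101²) = 171.873.
The smallest integer n is 172.

172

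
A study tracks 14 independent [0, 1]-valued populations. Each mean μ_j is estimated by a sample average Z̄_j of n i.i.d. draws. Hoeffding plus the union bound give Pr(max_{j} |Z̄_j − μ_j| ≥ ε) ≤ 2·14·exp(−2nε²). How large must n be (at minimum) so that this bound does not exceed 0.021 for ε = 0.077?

607

Need 2·14·exp(−2nε²) ≤ 0.021, i.e. exp(−2nε²) ≤ 0.021/28.
So 2nε² ≥ ln(28/0.021) = 7.195437.
Hence n ≥ 7.195437/(2·0.077²) = 606.800.
The smallest integer n is 607.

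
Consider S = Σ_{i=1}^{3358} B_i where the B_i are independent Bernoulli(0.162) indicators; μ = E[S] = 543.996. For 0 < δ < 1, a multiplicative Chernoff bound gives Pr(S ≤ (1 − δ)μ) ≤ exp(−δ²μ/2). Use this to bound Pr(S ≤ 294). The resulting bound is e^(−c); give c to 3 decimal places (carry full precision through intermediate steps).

Write 294 = (1 − δ)μ, so δ = 1 − 294/543.996 = 0.4595548…
Then the exponent is δ²μ/2 = (μ − 294)²/(2μ) = 57.443437.

57.443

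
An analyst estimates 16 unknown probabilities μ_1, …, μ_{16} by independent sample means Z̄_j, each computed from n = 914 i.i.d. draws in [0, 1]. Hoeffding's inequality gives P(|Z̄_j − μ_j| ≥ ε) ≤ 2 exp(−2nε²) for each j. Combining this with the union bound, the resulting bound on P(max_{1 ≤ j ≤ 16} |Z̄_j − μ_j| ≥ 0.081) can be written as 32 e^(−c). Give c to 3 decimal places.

11.994

Union bound over the 16 events: P(max_{1 ≤ j ≤ 16} |Z̄_j − μ_j| ≥ 0.081) ≤ 16·2·exp(−2nε²) = 32 exp(−2·914·0.081²).
So c = 2·914·0.081² = 11.9935.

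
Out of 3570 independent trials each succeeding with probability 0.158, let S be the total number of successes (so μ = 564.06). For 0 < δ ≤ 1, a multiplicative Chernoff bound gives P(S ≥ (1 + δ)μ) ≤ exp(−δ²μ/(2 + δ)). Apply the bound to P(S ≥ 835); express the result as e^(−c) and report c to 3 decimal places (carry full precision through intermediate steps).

Write 835 = (1 + δ)μ, so δ = 835/564.06 − 1 = 0.480339…
Then the exponent is δ²μ/(2 + δ) = (835 − μ)² / (μ·(2 + δ)) = 52.469861.

52.470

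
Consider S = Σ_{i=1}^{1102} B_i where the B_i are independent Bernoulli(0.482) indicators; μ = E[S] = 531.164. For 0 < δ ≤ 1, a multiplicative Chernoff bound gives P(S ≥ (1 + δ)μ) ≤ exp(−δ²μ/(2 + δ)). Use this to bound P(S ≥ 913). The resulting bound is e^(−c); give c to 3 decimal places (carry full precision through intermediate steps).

100.957

Write 913 = (1 + δ)μ, so δ = 913/531.164 − 1 = 0.7188665…
Then the exponent is δ²μ/(2 + δ) = (913 − μ)² / (μ·(2 + δ)) = 100.957184.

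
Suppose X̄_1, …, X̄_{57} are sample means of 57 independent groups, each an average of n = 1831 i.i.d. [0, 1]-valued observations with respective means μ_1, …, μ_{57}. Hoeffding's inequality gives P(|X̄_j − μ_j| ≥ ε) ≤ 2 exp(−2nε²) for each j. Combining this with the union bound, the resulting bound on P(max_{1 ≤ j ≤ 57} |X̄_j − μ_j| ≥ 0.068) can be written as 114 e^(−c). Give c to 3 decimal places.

Union bound over the 57 events: P(max_{1 ≤ j ≤ 57} |X̄_j − μ_j| ≥ 0.068) ≤ 57·2·exp(−2nε²) = 114 exp(−2·1831·0.068²).
So c = 2·1831·0.068² = 16.9331.

16.933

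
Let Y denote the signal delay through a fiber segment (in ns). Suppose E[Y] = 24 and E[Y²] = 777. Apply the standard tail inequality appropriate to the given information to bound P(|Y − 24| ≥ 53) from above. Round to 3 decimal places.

The first two moments determine the variance, so Chebyshev's inequality is the sharpest standard bound available.
Var(Y) = E[Y²] − (E[Y])² = 777 − 576 = 201.
Chebyshev's inequality: P(|Y − μ| ≥ t) ≤ Var(Y)/t² = 201/2809 = 0.0716.

0.072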